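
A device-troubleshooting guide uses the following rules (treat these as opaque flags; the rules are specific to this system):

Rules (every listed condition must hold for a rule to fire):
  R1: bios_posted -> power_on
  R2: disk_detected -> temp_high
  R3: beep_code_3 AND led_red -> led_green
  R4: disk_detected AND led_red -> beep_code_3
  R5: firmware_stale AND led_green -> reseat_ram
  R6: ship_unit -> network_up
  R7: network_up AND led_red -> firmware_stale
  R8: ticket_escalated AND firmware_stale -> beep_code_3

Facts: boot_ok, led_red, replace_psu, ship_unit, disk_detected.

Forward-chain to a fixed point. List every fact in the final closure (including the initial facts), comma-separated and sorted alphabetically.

beep_code_3, boot_ok, disk_detected, firmware_stale, led_green, led_red, network_up, replace_psu, reseat_ram, ship_unit, temp_high

Round 1: R2 [disk_detected -> temp_high]; R4 [disk_detected AND led_red -> beep_code_3]; R6 [ship_unit -> network_up]. New: temp_high, beep_code_3, network_up.
Round 2: R3 [beep_code_3 AND led_red -> led_green]; R7 [network_up AND led_red -> firmware_stale]. New: led_green, firmware_stale.
Round 3: R5 [firmware_stale AND led_green -> reseat_ram]. New: reseat_ram.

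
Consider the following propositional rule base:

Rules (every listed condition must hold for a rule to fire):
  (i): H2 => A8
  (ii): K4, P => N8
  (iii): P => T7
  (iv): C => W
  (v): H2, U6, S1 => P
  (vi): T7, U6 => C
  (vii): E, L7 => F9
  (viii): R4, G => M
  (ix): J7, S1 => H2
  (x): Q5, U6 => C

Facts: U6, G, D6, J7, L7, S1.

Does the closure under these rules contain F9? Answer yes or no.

Round 1 — (ix), derive H2.
Round 2 — (i), (v), derive A8, P.
Round 3 — (iii), derive T7.
Round 4 — (vi), derive C.
Round 5 — (iv), derive W.
Fixed point reached. F9 is concluded only by (vii); (vii) needs E (never derived).

no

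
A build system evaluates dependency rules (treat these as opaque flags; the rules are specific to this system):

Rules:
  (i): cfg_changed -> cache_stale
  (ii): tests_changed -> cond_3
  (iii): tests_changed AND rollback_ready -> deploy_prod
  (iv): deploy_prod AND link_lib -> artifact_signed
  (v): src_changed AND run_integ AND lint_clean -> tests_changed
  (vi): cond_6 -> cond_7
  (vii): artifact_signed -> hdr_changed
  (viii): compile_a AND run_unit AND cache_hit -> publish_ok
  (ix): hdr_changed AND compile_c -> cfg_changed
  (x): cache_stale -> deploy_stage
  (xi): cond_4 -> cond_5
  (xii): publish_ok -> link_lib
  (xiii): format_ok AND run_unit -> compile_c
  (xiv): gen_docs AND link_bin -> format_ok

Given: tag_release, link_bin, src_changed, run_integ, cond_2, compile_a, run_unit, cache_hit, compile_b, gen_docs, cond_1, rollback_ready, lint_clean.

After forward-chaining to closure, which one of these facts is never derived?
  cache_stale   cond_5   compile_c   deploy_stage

cond_5

Round 1 — (v), (viii), (xiv), derive tests_changed, publish_ok, format_ok.
Round 2 — (ii), (iii), (xii), (xiii), derive cond_3, deploy_prod, link_lib, compile_c.
Round 3 — (iv), derive artifact_signed.
Round 4 — (vii), derive hdr_changed.
Round 5 — (ix), derive cfg_changed.
Round 6 — (i), derive cache_stale.
Round 7 — (x), derive deploy_stage.
Derived: deploy_stage (round 7), compile_c (round 2), cache_stale (round 6). cond_5 never appears in any round.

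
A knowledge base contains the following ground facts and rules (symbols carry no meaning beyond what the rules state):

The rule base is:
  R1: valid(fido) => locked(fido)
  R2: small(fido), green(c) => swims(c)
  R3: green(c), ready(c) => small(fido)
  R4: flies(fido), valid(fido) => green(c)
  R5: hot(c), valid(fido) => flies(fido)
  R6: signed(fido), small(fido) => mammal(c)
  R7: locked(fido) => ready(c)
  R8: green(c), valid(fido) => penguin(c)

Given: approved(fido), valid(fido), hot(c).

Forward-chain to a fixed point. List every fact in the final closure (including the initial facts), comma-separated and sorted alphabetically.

Round 1 fires R1, R5, giving locked(fido), flies(fido).
Round 2 fires R4, R7, giving green(c), ready(c).
Round 3 fires R3, R8, giving small(fido), penguin(c).
Round 4 fires R2, giving swims(c).

approved(fido), flies(fido), green(c), hot(c), locked(fido), penguin(c), ready(c), small(fido), swims(c), valid(fido)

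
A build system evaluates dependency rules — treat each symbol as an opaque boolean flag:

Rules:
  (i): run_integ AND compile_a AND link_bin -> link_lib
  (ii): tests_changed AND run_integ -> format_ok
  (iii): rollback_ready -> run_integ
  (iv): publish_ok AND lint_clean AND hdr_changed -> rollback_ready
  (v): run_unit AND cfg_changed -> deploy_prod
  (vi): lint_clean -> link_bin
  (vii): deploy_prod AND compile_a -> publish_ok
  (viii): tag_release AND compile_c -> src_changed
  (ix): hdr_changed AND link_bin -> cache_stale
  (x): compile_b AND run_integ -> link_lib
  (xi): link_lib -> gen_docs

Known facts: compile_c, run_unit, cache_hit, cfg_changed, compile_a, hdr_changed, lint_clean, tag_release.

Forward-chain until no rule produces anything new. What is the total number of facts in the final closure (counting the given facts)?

[1] (v) [run_unit AND cfg_changed -> deploy_prod]; (vi) [lint_clean -> link_bin]; (viii) [tag_release AND compile_c -> src_changed]. ⇒ new: deploy_prod, link_bin, src_changed.
[2] (vii) [deploy_prod AND compile_a -> publish_ok]; (ix) [hdr_changed AND link_bin -> cache_stale]. ⇒ new: publish_ok, cache_stale.
[3] (iv) [publish_ok AND lint_clean AND hdr_changed -> rollback_ready]. ⇒ new: rollback_ready.
[4] (iii) [rollback_ready -> run_integ]. ⇒ new: run_integ.
[5] (i) [run_integ AND compile_a AND link_bin -> link_lib]. ⇒ new: link_lib.
[6] (xi) [link_lib -> gen_docs]. ⇒ new: gen_docs.
Closure: {cache_hit, cache_stale, cfg_changed, compile_a, compile_c, deploy_prod, gen_docs, hdr_changed, link_bin, link_lib, lint_clean, publish_ok, rollback_ready, run_integ, run_unit, src_changed, tag_release} — 17 facts.

17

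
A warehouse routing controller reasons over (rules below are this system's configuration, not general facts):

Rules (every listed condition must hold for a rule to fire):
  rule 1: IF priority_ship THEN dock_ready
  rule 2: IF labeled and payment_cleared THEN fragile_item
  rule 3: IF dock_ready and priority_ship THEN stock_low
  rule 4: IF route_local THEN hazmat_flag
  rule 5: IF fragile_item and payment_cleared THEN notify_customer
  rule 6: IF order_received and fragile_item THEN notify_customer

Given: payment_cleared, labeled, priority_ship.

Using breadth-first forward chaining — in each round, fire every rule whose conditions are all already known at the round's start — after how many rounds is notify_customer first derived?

Round 1: rule 1 [IF priority_ship THEN dock_ready]; rule 2 [IF labeled and payment_cleared THEN fragile_item]. Adds dock_ready, fragile_item.
Round 2: rule 3 [IF dock_ready and priority_ship THEN stock_low]; rule 5 [IF fragile_item and payment_cleared THEN notify_customer]. Adds stock_low, notify_customer.
notify_customer first appears in round 2.

2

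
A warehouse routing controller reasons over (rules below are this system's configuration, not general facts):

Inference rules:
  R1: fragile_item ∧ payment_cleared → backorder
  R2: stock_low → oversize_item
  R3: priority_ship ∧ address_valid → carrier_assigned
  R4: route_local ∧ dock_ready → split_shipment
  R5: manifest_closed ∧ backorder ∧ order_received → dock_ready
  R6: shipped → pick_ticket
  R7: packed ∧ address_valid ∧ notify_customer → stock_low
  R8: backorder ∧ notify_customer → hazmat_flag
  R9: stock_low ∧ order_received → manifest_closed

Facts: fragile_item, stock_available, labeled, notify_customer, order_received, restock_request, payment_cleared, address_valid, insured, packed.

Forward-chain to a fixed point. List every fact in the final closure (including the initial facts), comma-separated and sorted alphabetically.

address_valid, backorder, dock_ready, fragile_item, hazmat_flag, insured, labeled, manifest_closed, notify_customer, order_received, oversize_item, packed, payment_cleared, restock_request, stock_available, stock_low

Round 1: R1 [fragile_item ∧ payment_cleared → backorder]; R7 [packed ∧ address_valid ∧ notify_customer → stock_low]. New: backorder, stock_low.
Round 2: R2 [stock_low → oversize_item]; R8 [backorder ∧ notify_customer → hazmat_flag]; R9 [stock_low ∧ order_received → manifest_closed]. New: oversize_item, hazmat_flag, manifest_closed.
Round 3: R5 [manifest_closed ∧ backorder ∧ order_received → dock_ready]. New: dock_ready.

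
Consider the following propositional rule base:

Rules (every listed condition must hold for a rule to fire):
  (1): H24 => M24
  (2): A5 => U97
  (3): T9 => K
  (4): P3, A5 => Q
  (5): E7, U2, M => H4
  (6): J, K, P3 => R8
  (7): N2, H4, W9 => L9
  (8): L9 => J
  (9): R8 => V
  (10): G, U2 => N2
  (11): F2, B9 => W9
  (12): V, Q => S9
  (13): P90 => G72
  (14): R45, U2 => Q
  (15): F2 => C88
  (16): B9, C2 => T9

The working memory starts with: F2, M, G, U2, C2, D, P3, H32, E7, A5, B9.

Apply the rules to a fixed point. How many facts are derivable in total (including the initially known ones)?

24

[1] (2) [A5 => U97]; (4) [P3, A5 => Q]; (5) [E7, U2, M => H4]; (10) [G, U2 => N2]; (11) [F2, B9 => W9]; (15) [F2 => C88]; (16) [B9, C2 => T9]. ⇒ new: U97, Q, H4, N2, W9, C88, T9.
[2] (3) [T9 => K]; (7) [N2, H4, W9 => L9]. ⇒ new: K, L9.
[3] (8) [L9 => J]. ⇒ new: J.
[4] (6) [J, K, P3 => R8]. ⇒ new: R8.
[5] (9) [R8 => V]. ⇒ new: V.
[6] (12) [V, Q => S9]. ⇒ new: S9.
Closure: {A5, B9, C2, C88, D, E7, F2, G, H32, H4, J, K, L9, M, N2, P3, Q, R8, S9, T9, U2, U97, V, W9} — 24 facts.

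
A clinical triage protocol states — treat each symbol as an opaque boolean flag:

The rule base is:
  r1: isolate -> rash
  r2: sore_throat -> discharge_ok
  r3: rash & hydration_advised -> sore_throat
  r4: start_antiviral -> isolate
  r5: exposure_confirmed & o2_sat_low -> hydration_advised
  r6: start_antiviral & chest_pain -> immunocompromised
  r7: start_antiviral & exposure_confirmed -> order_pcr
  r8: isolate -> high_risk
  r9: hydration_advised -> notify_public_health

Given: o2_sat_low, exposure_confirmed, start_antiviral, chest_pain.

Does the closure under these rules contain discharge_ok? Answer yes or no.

yes

Round 1: r4 [start_antiviral -> isolate]; r5 [exposure_confirmed & o2_sat_low -> hydration_advised]; r6 [start_antiviral & chest_pain -> immunocompromised]; r7 [start_antiviral & exposure_confirmed -> order_pcr]. Adds isolate, hydration_advised, immunocompromised, order_pcr.
Round 2: r1 [isolate -> rash]; r8 [isolate -> high_risk]; r9 [hydration_advised -> notify_public_health]. Adds rash, high_risk, notify_public_health.
Round 3: r3 [rash & hydration_advised -> sore_throat]. Adds sore_throat.
Round 4: r2 [sore_throat -> discharge_ok]. Adds discharge_ok.
discharge_ok appears in round 4, so it is derivable.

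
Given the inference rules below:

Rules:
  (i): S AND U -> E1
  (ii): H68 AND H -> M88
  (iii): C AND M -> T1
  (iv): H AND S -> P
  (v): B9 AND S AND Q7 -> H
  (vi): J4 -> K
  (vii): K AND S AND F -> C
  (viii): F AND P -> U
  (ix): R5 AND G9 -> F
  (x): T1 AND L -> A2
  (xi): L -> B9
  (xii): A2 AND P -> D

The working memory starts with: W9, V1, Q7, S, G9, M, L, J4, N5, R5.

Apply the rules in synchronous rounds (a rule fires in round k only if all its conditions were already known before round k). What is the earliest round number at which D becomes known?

Round 1: (vi) [J4 -> K]; (ix) [R5 AND G9 -> F]; (xi) [L -> B9]. New: K, F, B9.
Round 2: (v) [B9 AND S AND Q7 -> H]; (vii) [K AND S AND F -> C]. New: H, C.
Round 3: (iii) [C AND M -> T1]; (iv) [H AND S -> P]. New: T1, P.
Round 4: (viii) [F AND P -> U]; (x) [T1 AND L -> A2]. New: U, A2.
Round 5: (i) [S AND U -> E1]; (xii) [A2 AND P -> D]. New: E1, D.
D first appears in round 5.

5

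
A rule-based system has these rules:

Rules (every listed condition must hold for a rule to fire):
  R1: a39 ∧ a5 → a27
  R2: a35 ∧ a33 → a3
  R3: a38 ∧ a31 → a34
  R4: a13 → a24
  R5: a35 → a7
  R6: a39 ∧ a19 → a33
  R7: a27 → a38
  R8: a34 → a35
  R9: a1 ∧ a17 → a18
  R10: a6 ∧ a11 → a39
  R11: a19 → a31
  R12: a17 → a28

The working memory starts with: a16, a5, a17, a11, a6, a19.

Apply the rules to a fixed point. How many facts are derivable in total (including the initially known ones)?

16

Round 1 fires R10, R11, R12, giving a39, a31, a28.
Round 2 fires R1, R6, giving a27, a33.
Round 3 fires R7, giving a38.
Round 4 fires R3, giving a34.
Round 5 fires R8, giving a35.
Round 6 fires R2, R5, giving a3, a7.
Closure: {a11, a16, a17, a19, a27, a28, a3, a31, a33, a34, a35, a38, a39, a5, a6, a7} — 16 facts.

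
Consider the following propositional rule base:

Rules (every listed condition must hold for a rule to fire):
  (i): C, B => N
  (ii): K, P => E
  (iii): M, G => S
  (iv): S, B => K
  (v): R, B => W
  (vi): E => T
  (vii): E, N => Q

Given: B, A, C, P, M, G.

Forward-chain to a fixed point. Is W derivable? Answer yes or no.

[1] (i) [C, B => N]; (iii) [M, G => S]. ⇒ new: N, S.
[2] (iv) [S, B => K]. ⇒ new: K.
[3] (ii) [K, P => E]. ⇒ new: E.
[4] (vi) [E => T]; (vii) [E, N => Q]. ⇒ new: T, Q.
Fixed point reached. W is concluded only by (v); (v) needs R (never derived).

no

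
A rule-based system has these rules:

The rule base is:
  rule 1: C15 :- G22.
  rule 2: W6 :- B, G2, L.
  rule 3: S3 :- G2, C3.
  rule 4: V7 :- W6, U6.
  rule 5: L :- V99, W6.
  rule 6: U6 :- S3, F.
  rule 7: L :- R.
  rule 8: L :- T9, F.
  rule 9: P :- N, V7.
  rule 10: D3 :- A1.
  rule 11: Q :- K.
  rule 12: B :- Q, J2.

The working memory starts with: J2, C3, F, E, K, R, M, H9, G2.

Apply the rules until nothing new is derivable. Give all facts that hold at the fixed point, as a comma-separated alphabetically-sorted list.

Round 1: rule 3 [S3 :- G2, C3.]; rule 7 [L :- R.]; rule 11 [Q :- K.]. Adds S3, L, Q.
Round 2: rule 6 [U6 :- S3, F.]; rule 12 [B :- Q, J2.]. Adds U6, B.
Round 3: rule 2 [W6 :- B, G2, L.]. Adds W6.
Round 4: rule 4 [V7 :- W6, U6.]. Adds V7.

B, C3, E, F, G2, H9, J2, K, L, M, Q, R, S3, U6, V7, W6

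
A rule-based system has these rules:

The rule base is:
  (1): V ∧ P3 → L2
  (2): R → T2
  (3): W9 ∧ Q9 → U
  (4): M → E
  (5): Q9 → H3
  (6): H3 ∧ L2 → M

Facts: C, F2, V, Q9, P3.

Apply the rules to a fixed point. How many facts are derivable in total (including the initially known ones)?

Round 1 — (1), (5), derive L2, H3.
Round 2 — (6), derive M.
Round 3 — (4), derive E.
Closure: {C, E, F2, H3, L2, M, P3, Q9, V} — 9 facts.

9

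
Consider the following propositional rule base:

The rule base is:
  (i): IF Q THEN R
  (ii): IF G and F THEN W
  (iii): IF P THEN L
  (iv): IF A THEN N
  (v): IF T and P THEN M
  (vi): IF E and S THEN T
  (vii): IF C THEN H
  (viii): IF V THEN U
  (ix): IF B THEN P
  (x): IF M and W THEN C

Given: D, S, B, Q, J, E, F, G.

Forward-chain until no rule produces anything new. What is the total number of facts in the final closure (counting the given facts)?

Round 1 — (i), (ii), (vi), (ix), derive R, W, T, P.
Round 2 — (iii), (v), derive L, M.
Round 3 — (x), derive C.
Round 4 — (vii), derive H.
Closure: {B, C, D, E, F, G, H, J, L, M, P, Q, R, S, T, W} — 16 facts.

16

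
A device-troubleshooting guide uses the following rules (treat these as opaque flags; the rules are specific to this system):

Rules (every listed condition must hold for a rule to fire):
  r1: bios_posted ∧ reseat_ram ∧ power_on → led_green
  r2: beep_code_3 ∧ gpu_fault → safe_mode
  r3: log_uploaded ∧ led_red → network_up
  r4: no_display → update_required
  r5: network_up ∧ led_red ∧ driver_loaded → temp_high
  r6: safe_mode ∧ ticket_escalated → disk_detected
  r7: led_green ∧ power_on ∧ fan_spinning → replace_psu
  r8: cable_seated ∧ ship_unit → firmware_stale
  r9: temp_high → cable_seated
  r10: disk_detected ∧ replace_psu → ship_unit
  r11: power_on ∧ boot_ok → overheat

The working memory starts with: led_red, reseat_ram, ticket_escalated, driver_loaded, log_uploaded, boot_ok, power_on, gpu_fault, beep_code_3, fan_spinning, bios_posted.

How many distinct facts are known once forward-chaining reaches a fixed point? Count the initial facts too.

Round 1: r1 [bios_posted ∧ reseat_ram ∧ power_on → led_green]; r2 [beep_code_3 ∧ gpu_fault → safe_mode]; r3 [log_uploaded ∧ led_red → network_up]; r11 [power_on ∧ boot_ok → overheat]. New: led_green, safe_mode, network_up, overheat.
Round 2: r5 [network_up ∧ led_red ∧ driver_loaded → temp_high]; r6 [safe_mode ∧ ticket_escalated → disk_detected]; r7 [led_green ∧ power_on ∧ fan_spinning → replace_psu]. New: temp_high, disk_detected, replace_psu.
Round 3: r9 [temp_high → cable_seated]; r10 [disk_detected ∧ replace_psu → ship_unit]. New: cable_seated, ship_unit.
Round 4: r8 [cable_seated ∧ ship_unit → firmware_stale]. New: firmware_stale.
Closure: {beep_code_3, bios_posted, boot_ok, cable_seated, disk_detected, driver_loaded, fan_spinning, firmware_stale, gpu_fault, led_green, led_red, log_uploaded, network_up, overheat, power_on, replace_psu, reseat_ram, safe_mode, ship_unit, temp_high, ticket_escalated} — 21 facts.

21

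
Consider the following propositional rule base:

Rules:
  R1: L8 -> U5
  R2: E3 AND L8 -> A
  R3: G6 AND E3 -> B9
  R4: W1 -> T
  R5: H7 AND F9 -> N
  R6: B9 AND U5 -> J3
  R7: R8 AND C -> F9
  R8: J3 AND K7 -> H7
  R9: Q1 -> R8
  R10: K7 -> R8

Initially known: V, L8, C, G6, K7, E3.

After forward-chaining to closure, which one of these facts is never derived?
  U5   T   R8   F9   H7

Round 1 fires R1, R2, R3, R10, giving U5, A, B9, R8.
Round 2 fires R6, R7, giving J3, F9.
Round 3 fires R8, giving H7.
Round 4 fires R5, giving N.
Derived: F9 (round 2), R8 (round 1), U5 (round 1), H7 (round 3). T never appears in any round.

T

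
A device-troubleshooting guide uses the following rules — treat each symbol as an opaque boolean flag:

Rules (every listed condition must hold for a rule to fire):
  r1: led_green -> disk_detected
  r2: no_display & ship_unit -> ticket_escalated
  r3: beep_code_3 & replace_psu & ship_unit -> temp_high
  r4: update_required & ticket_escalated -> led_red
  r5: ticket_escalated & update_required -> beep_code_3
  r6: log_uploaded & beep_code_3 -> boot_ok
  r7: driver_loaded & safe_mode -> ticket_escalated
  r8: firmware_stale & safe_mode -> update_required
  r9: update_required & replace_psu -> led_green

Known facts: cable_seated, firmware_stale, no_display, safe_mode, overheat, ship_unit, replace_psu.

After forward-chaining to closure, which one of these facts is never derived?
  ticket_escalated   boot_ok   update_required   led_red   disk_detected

boot_ok

Round 1 fires r2, r8, giving ticket_escalated, update_required.
Round 2 fires r4, r5, r9, giving led_red, beep_code_3, led_green.
Round 3 fires r1, r3, giving disk_detected, temp_high.
Derived: disk_detected (round 3), update_required (round 1), led_red (round 2), ticket_escalated (round 1). boot_ok never appears in any round.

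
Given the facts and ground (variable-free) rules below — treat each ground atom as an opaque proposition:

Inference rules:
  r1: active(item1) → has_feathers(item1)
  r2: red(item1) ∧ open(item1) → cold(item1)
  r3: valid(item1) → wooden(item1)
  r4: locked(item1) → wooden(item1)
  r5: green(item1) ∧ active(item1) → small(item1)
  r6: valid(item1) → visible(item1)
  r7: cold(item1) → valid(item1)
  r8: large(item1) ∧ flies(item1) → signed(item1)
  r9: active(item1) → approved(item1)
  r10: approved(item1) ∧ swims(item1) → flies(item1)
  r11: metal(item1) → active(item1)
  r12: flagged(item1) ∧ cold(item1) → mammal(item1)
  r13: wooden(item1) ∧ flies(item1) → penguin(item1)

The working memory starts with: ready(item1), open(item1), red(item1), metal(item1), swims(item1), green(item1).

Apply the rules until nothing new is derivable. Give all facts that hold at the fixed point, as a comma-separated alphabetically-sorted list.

Round 1 — r2, r11, derive cold(item1), active(item1).
Round 2 — r1, r5, r7, r9, derive has_feathers(item1), small(item1), valid(item1), approved(item1).
Round 3 — r3, r6, r10, derive wooden(item1), visible(item1), flies(item1).
Round 4 — r13, derive penguin(item1).

active(item1), approved(item1), cold(item1), flies(item1), green(item1), has_feathers(item1), metal(item1), open(item1), penguin(item1), ready(item1), red(item1), small(item1), swims(item1), valid(item1), visible(item1), wooden(item1)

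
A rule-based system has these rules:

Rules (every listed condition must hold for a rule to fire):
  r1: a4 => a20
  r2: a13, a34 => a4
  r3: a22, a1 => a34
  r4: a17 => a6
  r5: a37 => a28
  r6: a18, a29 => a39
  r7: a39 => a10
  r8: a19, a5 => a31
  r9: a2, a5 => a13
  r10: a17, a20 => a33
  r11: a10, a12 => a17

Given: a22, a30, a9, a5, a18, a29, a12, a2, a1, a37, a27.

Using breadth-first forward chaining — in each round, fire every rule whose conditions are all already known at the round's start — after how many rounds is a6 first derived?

Round 1: r3 [a22, a1 => a34]; r5 [a37 => a28]; r6 [a18, a29 => a39]; r9 [a2, a5 => a13]. Adds a34, a28, a39, a13.
Round 2: r2 [a13, a34 => a4]; r7 [a39 => a10]. Adds a4, a10.
Round 3: r1 [a4 => a20]; r11 [a10, a12 => a17]. Adds a20, a17.
Round 4: r4 [a17 => a6]; r10 [a17, a20 => a33]. Adds a6, a33.
a6 first appears in round 4.

4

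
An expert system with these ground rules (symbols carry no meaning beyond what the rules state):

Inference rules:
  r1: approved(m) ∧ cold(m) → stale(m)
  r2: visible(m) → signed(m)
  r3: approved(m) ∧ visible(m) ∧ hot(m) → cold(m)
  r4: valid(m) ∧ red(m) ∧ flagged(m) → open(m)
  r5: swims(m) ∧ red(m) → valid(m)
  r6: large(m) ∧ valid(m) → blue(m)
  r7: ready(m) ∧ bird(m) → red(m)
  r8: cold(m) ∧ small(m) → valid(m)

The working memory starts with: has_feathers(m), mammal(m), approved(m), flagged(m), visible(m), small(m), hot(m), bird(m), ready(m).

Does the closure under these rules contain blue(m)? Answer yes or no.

[1] r2 [visible(m) → signed(m)]; r3 [approved(m) ∧ visible(m) ∧ hot(m) → cold(m)]; r7 [ready(m) ∧ bird(m) → red(m)]. ⇒ new: signed(m), cold(m), red(m).
[2] r1 [approved(m) ∧ cold(m) → stale(m)]; r8 [cold(m) ∧ small(m) → valid(m)]. ⇒ new: stale(m), valid(m).
[3] r4 [valid(m) ∧ red(m) ∧ flagged(m) → open(m)]. ⇒ new: open(m).
Fixed point reached. blue(m) is concluded only by r6; r6 needs large(m) (never derived).

no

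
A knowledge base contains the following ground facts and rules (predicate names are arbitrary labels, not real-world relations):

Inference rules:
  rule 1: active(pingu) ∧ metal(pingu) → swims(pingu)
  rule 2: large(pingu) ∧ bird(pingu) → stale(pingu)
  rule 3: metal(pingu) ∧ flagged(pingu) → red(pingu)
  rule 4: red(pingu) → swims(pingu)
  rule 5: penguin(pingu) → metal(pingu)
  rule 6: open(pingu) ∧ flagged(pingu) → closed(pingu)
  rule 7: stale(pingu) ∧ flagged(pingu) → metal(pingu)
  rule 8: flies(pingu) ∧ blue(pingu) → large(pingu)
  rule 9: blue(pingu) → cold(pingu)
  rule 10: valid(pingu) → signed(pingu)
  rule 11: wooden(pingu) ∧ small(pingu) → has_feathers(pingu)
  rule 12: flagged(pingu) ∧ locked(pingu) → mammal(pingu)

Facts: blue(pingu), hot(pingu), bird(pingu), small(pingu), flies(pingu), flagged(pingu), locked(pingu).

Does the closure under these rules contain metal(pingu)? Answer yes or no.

yes

Round 1 fires rule 8, rule 9, rule 12, giving large(pingu), cold(pingu), mammal(pingu).
Round 2 fires rule 2, giving stale(pingu).
Round 3 fires rule 7, giving metal(pingu).
Round 4 fires rule 3, giving red(pingu).
Round 5 fires rule 4, giving swims(pingu).
metal(pingu) appears in round 3, so it is derivable.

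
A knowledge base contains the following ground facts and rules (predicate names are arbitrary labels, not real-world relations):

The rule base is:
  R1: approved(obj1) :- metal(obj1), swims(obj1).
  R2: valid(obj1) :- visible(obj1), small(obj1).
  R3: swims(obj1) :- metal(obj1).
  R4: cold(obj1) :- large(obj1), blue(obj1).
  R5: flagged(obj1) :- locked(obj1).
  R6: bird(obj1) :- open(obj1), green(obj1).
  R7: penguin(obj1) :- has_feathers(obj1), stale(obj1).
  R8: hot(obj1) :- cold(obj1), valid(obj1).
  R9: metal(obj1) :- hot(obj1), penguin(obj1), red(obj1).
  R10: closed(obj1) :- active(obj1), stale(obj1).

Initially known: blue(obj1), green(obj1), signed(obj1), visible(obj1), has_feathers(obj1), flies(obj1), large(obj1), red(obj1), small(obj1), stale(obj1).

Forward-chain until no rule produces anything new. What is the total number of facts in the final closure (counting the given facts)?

Round 1 — R2, R4, R7, derive valid(obj1), cold(obj1), penguin(obj1).
Round 2 — R8, derive hot(obj1).
Round 3 — R9, derive metal(obj1).
Round 4 — R3, derive swims(obj1).
Round 5 — R1, derive approved(obj1).
Closure: {approved(obj1), blue(obj1), cold(obj1), flies(obj1), green(obj1), has_feathers(obj1), hot(obj1), large(obj1), metal(obj1), penguin(obj1), red(obj1), signed(obj1), small(obj1), stale(obj1), swims(obj1), valid(obj1), visible(obj1)} — 17 facts.

17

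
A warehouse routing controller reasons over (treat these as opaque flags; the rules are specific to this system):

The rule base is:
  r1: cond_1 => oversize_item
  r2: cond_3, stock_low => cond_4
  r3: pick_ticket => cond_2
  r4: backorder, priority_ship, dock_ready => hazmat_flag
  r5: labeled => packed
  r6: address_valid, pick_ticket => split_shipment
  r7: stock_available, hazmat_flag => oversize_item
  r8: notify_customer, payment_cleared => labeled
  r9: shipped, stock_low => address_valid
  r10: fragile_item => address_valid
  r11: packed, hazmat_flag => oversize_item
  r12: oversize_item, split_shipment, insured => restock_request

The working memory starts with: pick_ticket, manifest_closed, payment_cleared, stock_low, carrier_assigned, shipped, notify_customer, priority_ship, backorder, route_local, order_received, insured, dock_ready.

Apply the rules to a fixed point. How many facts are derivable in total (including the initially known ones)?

21

Round 1 fires r3, r4, r8, r9, giving cond_2, hazmat_flag, labeled, address_valid.
Round 2 fires r5, r6, giving packed, split_shipment.
Round 3 fires r11, giving oversize_item.
Round 4 fires r12, giving restock_request.
Closure: {address_valid, backorder, carrier_assigned, cond_2, dock_ready, hazmat_flag, insured, labeled, manifest_closed, notify_customer, order_received, oversize_item, packed, payment_cleared, pick_ticket, priority_ship, restock_request, route_local, shipped, split_shipment, stock_low} — 21 facts.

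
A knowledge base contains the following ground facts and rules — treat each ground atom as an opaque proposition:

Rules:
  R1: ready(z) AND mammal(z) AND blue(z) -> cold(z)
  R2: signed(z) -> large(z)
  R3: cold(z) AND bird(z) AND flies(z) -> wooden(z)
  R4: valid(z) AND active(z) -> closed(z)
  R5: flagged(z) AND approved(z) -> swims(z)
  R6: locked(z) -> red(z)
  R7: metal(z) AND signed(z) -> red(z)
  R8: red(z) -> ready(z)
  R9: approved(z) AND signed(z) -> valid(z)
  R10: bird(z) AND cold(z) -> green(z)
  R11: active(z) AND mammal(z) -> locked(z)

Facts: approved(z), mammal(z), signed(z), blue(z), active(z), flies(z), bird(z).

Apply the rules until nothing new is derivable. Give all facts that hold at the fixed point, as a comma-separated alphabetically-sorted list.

active(z), approved(z), bird(z), blue(z), closed(z), cold(z), flies(z), green(z), large(z), locked(z), mammal(z), ready(z), red(z), signed(z), valid(z), wooden(z)

[1] R2 [signed(z) -> large(z)]; R9 [approved(z) AND signed(z) -> valid(z)]; R11 [active(z) AND mammal(z) -> locked(z)]. ⇒ new: large(z), valid(z), locked(z).
[2] R4 [valid(z) AND active(z) -> closed(z)]; R6 [locked(z) -> red(z)]. ⇒ new: closed(z), red(z).
[3] R8 [red(z) -> ready(z)]. ⇒ new: ready(z).
[4] R1 [ready(z) AND mammal(z) AND blue(z) -> cold(z)]. ⇒ new: cold(z).
[5] R3 [cold(z) AND bird(z) AND flies(z) -> wooden(z)]; R10 [bird(z) AND cold(z) -> green(z)]. ⇒ new: wooden(z), green(z).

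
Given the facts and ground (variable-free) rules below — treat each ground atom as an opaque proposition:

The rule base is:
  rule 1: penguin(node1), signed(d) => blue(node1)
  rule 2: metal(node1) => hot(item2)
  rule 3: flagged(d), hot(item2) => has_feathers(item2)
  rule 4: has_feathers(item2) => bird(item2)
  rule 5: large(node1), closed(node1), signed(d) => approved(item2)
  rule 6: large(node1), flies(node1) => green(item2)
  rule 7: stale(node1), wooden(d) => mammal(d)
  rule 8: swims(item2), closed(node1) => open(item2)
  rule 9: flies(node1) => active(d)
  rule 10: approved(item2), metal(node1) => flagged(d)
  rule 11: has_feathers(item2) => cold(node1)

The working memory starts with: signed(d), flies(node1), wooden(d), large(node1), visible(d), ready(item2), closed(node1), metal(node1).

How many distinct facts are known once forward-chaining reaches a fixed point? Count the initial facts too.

Round 1: rule 2 [metal(node1) => hot(item2)]; rule 5 [large(node1), closed(node1), signed(d) => approved(item2)]; rule 6 [large(node1), flies(node1) => green(item2)]; rule 9 [flies(node1) => active(d)]. Adds hot(item2), approved(item2), green(item2), active(d).
Round 2: rule 10 [approved(item2), metal(node1) => flagged(d)]. Adds flagged(d).
Round 3: rule 3 [flagged(d), hot(item2) => has_feathers(item2)]. Adds has_feathers(item2).
Round 4: rule 4 [has_feathers(item2) => bird(item2)]; rule 11 [has_feathers(item2) => cold(node1)]. Adds bird(item2), cold(node1).
Closure: {active(d), approved(item2), bird(item2), closed(node1), cold(node1), flagged(d), flies(node1), green(item2), has_feathers(item2), hot(item2), large(node1), metal(node1), ready(item2), signed(d), visible(d), wooden(d)} — 16 facts.

16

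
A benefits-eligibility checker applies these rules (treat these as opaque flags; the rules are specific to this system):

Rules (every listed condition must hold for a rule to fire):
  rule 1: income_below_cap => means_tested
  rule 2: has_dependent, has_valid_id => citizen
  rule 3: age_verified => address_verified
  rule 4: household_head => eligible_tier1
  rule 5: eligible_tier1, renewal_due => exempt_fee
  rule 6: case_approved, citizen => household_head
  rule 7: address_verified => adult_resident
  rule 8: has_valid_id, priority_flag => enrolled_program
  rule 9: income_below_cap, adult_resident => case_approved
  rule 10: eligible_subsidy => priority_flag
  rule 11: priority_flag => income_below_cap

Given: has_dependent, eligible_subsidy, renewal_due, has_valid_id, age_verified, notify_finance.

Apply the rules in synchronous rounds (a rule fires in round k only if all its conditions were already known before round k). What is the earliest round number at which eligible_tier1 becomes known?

5

Round 1 — rule 2, rule 3, rule 10, derive citizen, address_verified, priority_flag.
Round 2 — rule 7, rule 8, rule 11, derive adult_resident, enrolled_program, income_below_cap.
Round 3 — rule 1, rule 9, derive means_tested, case_approved.
Round 4 — rule 6, derive household_head.
Round 5 — rule 4, derive eligible_tier1.
eligible_tier1 first appears in round 5.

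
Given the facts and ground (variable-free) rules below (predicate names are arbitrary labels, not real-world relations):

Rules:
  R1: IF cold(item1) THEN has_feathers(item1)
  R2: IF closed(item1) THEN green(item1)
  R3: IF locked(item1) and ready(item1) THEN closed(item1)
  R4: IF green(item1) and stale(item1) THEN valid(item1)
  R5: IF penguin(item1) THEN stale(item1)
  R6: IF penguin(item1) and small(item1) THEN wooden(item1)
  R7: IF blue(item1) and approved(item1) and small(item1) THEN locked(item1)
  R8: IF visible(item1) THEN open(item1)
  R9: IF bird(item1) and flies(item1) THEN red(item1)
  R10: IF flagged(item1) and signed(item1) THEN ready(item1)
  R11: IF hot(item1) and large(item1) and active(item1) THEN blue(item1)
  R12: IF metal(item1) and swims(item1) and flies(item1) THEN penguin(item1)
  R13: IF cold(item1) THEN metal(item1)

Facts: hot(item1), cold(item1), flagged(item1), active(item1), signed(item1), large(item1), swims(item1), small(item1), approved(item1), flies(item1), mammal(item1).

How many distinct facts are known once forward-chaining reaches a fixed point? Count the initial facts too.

Round 1: R1 [IF cold(item1) THEN has_feathers(item1)]; R10 [IF flagged(item1) and signed(item1) THEN ready(item1)]; R11 [IF hot(item1) and large(item1) and active(item1) THEN blue(item1)]; R13 [IF cold(item1) THEN metal(item1)]. New: has_feathers(item1), ready(item1), blue(item1), metal(item1).
Round 2: R7 [IF blue(item1) and approved(item1) and small(item1) THEN locked(item1)]; R12 [IF metal(item1) and swims(item1) and flies(item1) THEN penguin(item1)]. New: locked(item1), penguin(item1).
Round 3: R3 [IF locked(item1) and ready(item1) THEN closed(item1)]; R5 [IF penguin(item1) THEN stale(item1)]; R6 [IF penguin(item1) and small(item1) THEN wooden(item1)]. New: closed(item1), stale(item1), wooden(item1).
Round 4: R2 [IF closed(item1) THEN green(item1)]. New: green(item1).
Round 5: R4 [IF green(item1) and stale(item1) THEN valid(item1)]. New: valid(item1).
Closure: {active(item1), approved(item1), blue(item1), closed(item1), cold(item1), flagged(item1), flies(item1), green(item1), has_feathers(item1), hot(item1), large(item1), locked(item1), mammal(item1), metal(item1), penguin(item1), ready(item1), signed(item1), small(item1), stale(item1), swims(item1), valid(item1), wooden(item1)} — 22 facts.

22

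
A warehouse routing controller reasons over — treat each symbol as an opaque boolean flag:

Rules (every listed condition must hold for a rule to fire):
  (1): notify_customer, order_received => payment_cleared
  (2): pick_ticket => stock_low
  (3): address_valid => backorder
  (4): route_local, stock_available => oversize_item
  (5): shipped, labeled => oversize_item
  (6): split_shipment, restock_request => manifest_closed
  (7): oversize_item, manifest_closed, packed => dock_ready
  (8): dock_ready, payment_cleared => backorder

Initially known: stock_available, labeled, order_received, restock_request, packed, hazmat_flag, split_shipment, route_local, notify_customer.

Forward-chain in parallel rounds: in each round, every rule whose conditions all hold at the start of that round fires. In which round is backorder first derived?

Round 1: (1) [notify_customer, order_received => payment_cleared]; (4) [route_local, stock_available => oversize_item]; (6) [split_shipment, restock_request => manifest_closed]. New: payment_cleared, oversize_item, manifest_closed.
Round 2: (7) [oversize_item, manifest_closed, packed => dock_ready]. New: dock_ready.
Round 3: (8) [dock_ready, payment_cleared => backorder]. New: backorder.
backorder first appears in round 3.

3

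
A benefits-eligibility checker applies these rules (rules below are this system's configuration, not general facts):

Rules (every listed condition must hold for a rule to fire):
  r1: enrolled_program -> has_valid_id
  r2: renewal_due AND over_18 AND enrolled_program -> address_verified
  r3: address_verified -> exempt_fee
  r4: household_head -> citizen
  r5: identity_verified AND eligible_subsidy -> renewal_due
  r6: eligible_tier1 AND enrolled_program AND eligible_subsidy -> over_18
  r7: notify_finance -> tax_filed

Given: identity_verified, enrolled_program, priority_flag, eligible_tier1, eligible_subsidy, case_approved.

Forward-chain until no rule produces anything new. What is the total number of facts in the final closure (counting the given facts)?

Round 1: r1 [enrolled_program -> has_valid_id]; r5 [identity_verified AND eligible_subsidy -> renewal_due]; r6 [eligible_tier1 AND enrolled_program AND eligible_subsidy -> over_18]. Adds has_valid_id, renewal_due, over_18.
Round 2: r2 [renewal_due AND over_18 AND enrolled_program -> address_verified]. Adds address_verified.
Round 3: r3 [address_verified -> exempt_fee]. Adds exempt_fee.
Closure: {address_verified, case_approved, eligible_subsidy, eligible_tier1, enrolled_program, exempt_fee, has_valid_id, identity_verified, over_18, priority_flag, renewal_due} — 11 facts.

11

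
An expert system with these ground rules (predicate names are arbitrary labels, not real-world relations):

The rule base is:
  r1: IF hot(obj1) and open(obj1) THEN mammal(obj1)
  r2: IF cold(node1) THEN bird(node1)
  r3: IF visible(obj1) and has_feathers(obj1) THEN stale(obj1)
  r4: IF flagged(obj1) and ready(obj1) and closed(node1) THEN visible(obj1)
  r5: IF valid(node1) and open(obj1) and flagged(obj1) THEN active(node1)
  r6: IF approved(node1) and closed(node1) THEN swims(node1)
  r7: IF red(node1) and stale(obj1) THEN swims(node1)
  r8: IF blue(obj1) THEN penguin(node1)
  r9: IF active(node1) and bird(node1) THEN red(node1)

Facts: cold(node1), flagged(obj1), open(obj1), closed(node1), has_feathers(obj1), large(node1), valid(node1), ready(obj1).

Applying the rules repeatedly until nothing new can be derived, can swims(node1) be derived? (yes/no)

Round 1: r2 [IF cold(node1) THEN bird(node1)]; r4 [IF flagged(obj1) and ready(obj1) and closed(node1) THEN visible(obj1)]; r5 [IF valid(node1) and open(obj1) and flagged(obj1) THEN active(node1)]. New: bird(node1), visible(obj1), active(node1).
Round 2: r3 [IF visible(obj1) and has_feathers(obj1) THEN stale(obj1)]; r9 [IF active(node1) and bird(node1) THEN red(node1)]. New: stale(obj1), red(node1).
Round 3: r7 [IF red(node1) and stale(obj1) THEN swims(node1)]. New: swims(node1).
swims(node1) appears in round 3, so it is derivable.

yes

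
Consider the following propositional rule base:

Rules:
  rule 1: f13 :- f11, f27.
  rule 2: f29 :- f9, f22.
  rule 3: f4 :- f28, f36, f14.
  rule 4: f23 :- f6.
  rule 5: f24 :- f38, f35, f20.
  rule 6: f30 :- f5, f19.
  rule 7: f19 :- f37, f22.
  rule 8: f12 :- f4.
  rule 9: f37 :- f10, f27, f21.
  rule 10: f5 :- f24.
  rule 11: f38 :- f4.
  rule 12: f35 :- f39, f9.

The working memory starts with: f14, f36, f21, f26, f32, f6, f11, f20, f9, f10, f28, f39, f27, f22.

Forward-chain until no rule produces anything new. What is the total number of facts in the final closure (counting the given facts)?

26

Round 1 fires rule 1, rule 2, rule 3, rule 4, rule 9, rule 12, giving f13, f29, f4, f23, f37, f35.
Round 2 fires rule 7, rule 8, rule 11, giving f19, f12, f38.
Round 3 fires rule 5, giving f24.
Round 4 fires rule 10, giving f5.
Round 5 fires rule 6, giving f30.
Closure: {f10, f11, f12, f13, f14, f19, f20, f21, f22, f23, f24, f26, f27, f28, f29, f30, f32, f35, f36, f37, f38, f39, f4, f5, f6, f9} — 26 facts.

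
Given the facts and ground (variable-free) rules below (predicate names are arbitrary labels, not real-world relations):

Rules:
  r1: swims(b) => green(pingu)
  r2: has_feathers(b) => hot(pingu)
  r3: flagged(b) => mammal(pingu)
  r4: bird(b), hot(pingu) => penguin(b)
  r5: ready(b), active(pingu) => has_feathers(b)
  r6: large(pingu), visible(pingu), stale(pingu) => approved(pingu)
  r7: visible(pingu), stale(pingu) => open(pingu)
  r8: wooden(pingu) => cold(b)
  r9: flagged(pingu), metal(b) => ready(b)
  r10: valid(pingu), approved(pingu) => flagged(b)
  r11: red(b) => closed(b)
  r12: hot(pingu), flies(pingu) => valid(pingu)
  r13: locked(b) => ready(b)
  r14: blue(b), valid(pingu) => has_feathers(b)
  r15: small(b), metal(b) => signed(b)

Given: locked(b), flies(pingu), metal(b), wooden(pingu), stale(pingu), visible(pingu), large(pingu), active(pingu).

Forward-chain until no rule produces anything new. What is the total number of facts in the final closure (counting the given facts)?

Round 1 — r6, r7, r8, r13, derive approved(pingu), open(pingu), cold(b), ready(b).
Round 2 — r5, derive has_feathers(b).
Round 3 — r2, derive hot(pingu).
Round 4 — r12, derive valid(pingu).
Round 5 — r10, derive flagged(b).
Round 6 — r3, derive mammal(pingu).
Closure: {active(pingu), approved(pingu), cold(b), flagged(b), flies(pingu), has_feathers(b), hot(pingu), large(pingu), locked(b), mammal(pingu), metal(b), open(pingu), ready(b), stale(pingu), valid(pingu), visible(pingu), wooden(pingu)} — 17 facts.

17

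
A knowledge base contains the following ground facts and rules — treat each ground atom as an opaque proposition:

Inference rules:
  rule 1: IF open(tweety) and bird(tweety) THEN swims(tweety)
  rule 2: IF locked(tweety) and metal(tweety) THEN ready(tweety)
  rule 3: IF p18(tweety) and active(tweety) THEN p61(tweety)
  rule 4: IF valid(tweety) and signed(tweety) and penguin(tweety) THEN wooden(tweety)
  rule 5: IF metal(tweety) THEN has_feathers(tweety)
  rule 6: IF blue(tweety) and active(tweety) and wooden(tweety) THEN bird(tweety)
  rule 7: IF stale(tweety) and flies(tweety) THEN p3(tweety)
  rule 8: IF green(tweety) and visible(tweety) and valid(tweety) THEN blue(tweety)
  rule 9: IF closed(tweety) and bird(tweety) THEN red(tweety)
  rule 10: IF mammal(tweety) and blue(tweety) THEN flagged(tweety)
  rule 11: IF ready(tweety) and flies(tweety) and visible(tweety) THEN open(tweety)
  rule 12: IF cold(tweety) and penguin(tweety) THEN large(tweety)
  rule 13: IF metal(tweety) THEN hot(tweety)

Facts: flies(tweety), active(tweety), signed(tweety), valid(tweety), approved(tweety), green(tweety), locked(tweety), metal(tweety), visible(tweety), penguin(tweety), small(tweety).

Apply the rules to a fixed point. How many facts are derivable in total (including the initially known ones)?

Round 1: rule 2 [IF locked(tweety) and metal(tweety) THEN ready(tweety)]; rule 4 [IF valid(tweety) and signed(tweety) and penguin(tweety) THEN wooden(tweety)]; rule 5 [IF metal(tweety) THEN has_feathers(tweety)]; rule 8 [IF green(tweety) and visible(tweety) and valid(tweety) THEN blue(tweety)]; rule 13 [IF metal(tweety) THEN hot(tweety)]. New: ready(tweety), wooden(tweety), has_feathers(tweety), blue(tweety), hot(tweety).
Round 2: rule 6 [IF blue(tweety) and active(tweety) and wooden(tweety) THEN bird(tweety)]; rule 11 [IF ready(tweety) and flies(tweety) and visible(tweety) THEN open(tweety)]. New: bird(tweety), open(tweety).
Round 3: rule 1 [IF open(tweety) and bird(tweety) THEN swims(tweety)]. New: swims(tweety).
Closure: {active(tweety), approved(tweety), bird(tweety), blue(tweety), flies(tweety), green(tweety), has_feathers(tweety), hot(tweety), locked(tweety), metal(tweety), open(tweety), penguin(tweety), ready(tweety), signed(tweety), small(tweety), swims(tweety), valid(tweety), visible(tweety), wooden(tweety)} — 19 facts.

19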